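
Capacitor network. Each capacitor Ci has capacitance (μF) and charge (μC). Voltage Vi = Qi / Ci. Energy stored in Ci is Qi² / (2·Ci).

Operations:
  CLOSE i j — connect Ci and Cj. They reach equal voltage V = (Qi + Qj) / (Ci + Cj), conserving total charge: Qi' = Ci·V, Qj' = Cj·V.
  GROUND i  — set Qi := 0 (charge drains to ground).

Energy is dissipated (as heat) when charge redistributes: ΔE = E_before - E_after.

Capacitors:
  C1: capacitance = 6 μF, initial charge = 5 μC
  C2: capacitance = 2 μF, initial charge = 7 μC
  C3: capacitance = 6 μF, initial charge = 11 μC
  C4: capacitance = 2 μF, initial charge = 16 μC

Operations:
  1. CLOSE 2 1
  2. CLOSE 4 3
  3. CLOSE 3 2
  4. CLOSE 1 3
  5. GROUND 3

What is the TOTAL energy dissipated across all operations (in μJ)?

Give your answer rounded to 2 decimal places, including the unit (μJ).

Initial: C1(6μF, Q=5μC, V=0.83V), C2(2μF, Q=7μC, V=3.50V), C3(6μF, Q=11μC, V=1.83V), C4(2μF, Q=16μC, V=8.00V)
Op 1: CLOSE 2-1: Q_total=12.00, C_total=8.00, V=1.50; Q2=3.00, Q1=9.00; dissipated=5.333
Op 2: CLOSE 4-3: Q_total=27.00, C_total=8.00, V=3.38; Q4=6.75, Q3=20.25; dissipated=28.521
Op 3: CLOSE 3-2: Q_total=23.25, C_total=8.00, V=2.91; Q3=17.44, Q2=5.81; dissipated=2.637
Op 4: CLOSE 1-3: Q_total=26.44, C_total=12.00, V=2.20; Q1=13.22, Q3=13.22; dissipated=2.966
Op 5: GROUND 3: Q3=0; energy lost=14.561
Total dissipated: 54.018 μJ

Answer: 54.02 μJ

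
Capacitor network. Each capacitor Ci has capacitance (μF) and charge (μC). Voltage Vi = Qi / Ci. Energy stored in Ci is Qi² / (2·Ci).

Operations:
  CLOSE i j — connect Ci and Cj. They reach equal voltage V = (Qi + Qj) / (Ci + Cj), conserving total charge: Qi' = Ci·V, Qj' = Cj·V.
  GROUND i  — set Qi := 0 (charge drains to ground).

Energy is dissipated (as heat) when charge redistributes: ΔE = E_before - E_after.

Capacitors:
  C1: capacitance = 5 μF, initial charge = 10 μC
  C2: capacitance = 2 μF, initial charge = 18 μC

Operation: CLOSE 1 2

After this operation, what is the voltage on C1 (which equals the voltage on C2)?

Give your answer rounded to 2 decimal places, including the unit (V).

Initial: C1(5μF, Q=10μC, V=2.00V), C2(2μF, Q=18μC, V=9.00V)
Op 1: CLOSE 1-2: Q_total=28.00, C_total=7.00, V=4.00; Q1=20.00, Q2=8.00; dissipated=35.000

Answer: 4.00 V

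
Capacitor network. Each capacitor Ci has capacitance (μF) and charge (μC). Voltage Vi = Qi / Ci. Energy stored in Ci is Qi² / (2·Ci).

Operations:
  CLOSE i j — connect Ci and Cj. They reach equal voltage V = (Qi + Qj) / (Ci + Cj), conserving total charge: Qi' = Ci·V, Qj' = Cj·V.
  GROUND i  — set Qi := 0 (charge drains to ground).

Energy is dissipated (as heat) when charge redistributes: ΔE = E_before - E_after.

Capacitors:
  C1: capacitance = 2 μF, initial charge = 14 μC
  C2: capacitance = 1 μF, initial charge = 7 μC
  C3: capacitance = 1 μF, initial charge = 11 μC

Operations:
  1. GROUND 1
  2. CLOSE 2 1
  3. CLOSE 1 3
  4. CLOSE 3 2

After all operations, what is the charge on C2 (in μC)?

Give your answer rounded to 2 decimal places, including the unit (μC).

Answer: 3.78 μC

Derivation:
Initial: C1(2μF, Q=14μC, V=7.00V), C2(1μF, Q=7μC, V=7.00V), C3(1μF, Q=11μC, V=11.00V)
Op 1: GROUND 1: Q1=0; energy lost=49.000
Op 2: CLOSE 2-1: Q_total=7.00, C_total=3.00, V=2.33; Q2=2.33, Q1=4.67; dissipated=16.333
Op 3: CLOSE 1-3: Q_total=15.67, C_total=3.00, V=5.22; Q1=10.44, Q3=5.22; dissipated=25.037
Op 4: CLOSE 3-2: Q_total=7.56, C_total=2.00, V=3.78; Q3=3.78, Q2=3.78; dissipated=2.086
Final charges: Q1=10.44, Q2=3.78, Q3=3.78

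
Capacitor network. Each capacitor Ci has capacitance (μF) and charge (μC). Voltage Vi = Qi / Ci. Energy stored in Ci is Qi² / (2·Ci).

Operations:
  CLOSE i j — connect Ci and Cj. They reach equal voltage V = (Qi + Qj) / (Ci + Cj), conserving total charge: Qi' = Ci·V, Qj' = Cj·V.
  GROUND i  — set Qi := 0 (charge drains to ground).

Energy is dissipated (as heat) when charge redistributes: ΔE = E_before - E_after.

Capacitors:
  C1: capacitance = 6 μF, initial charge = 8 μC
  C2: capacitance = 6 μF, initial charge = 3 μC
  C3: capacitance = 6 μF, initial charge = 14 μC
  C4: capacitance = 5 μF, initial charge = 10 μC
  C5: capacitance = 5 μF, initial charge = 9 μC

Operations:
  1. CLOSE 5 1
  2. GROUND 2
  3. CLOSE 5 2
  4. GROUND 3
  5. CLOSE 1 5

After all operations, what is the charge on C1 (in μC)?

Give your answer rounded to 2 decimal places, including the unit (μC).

Initial: C1(6μF, Q=8μC, V=1.33V), C2(6μF, Q=3μC, V=0.50V), C3(6μF, Q=14μC, V=2.33V), C4(5μF, Q=10μC, V=2.00V), C5(5μF, Q=9μC, V=1.80V)
Op 1: CLOSE 5-1: Q_total=17.00, C_total=11.00, V=1.55; Q5=7.73, Q1=9.27; dissipated=0.297
Op 2: GROUND 2: Q2=0; energy lost=0.750
Op 3: CLOSE 5-2: Q_total=7.73, C_total=11.00, V=0.70; Q5=3.51, Q2=4.21; dissipated=3.257
Op 4: GROUND 3: Q3=0; energy lost=16.333
Op 5: CLOSE 1-5: Q_total=12.79, C_total=11.00, V=1.16; Q1=6.97, Q5=5.81; dissipated=0.969
Final charges: Q1=6.97, Q2=4.21, Q3=0.00, Q4=10.00, Q5=5.81

Answer: 6.97 μC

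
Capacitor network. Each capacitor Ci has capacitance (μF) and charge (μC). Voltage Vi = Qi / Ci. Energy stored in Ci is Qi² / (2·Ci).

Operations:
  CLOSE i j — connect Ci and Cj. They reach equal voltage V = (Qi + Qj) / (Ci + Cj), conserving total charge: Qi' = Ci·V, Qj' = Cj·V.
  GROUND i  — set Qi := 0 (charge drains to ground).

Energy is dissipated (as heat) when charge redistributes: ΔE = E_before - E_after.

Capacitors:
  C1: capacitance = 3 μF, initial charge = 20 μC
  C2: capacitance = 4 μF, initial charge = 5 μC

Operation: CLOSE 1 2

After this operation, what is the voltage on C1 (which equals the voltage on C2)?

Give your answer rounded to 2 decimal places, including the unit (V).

Initial: C1(3μF, Q=20μC, V=6.67V), C2(4μF, Q=5μC, V=1.25V)
Op 1: CLOSE 1-2: Q_total=25.00, C_total=7.00, V=3.57; Q1=10.71, Q2=14.29; dissipated=25.149

Answer: 3.57 V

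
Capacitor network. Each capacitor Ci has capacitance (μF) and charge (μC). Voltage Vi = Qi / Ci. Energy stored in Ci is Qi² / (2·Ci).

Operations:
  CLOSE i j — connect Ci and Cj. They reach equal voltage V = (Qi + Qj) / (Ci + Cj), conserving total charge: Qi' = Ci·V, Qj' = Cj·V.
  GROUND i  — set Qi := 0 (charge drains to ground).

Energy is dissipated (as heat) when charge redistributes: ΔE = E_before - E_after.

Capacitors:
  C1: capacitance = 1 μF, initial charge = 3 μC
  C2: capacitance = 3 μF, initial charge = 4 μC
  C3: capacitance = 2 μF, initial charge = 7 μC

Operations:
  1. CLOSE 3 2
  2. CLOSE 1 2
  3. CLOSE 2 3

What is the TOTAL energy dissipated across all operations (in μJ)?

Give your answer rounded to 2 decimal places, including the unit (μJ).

Initial: C1(1μF, Q=3μC, V=3.00V), C2(3μF, Q=4μC, V=1.33V), C3(2μF, Q=7μC, V=3.50V)
Op 1: CLOSE 3-2: Q_total=11.00, C_total=5.00, V=2.20; Q3=4.40, Q2=6.60; dissipated=2.817
Op 2: CLOSE 1-2: Q_total=9.60, C_total=4.00, V=2.40; Q1=2.40, Q2=7.20; dissipated=0.240
Op 3: CLOSE 2-3: Q_total=11.60, C_total=5.00, V=2.32; Q2=6.96, Q3=4.64; dissipated=0.024
Total dissipated: 3.081 μJ

Answer: 3.08 μJ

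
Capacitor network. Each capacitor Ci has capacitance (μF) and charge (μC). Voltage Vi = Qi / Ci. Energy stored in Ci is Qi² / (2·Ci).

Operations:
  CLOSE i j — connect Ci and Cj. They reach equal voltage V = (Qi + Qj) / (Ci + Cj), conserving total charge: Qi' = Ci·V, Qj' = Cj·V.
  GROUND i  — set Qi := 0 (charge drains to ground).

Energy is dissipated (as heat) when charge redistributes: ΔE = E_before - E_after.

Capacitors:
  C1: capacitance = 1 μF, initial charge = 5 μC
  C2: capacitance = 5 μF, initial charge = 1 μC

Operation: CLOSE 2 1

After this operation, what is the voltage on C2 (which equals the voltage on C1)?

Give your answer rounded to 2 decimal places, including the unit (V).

Answer: 1.00 V

Derivation:
Initial: C1(1μF, Q=5μC, V=5.00V), C2(5μF, Q=1μC, V=0.20V)
Op 1: CLOSE 2-1: Q_total=6.00, C_total=6.00, V=1.00; Q2=5.00, Q1=1.00; dissipated=9.600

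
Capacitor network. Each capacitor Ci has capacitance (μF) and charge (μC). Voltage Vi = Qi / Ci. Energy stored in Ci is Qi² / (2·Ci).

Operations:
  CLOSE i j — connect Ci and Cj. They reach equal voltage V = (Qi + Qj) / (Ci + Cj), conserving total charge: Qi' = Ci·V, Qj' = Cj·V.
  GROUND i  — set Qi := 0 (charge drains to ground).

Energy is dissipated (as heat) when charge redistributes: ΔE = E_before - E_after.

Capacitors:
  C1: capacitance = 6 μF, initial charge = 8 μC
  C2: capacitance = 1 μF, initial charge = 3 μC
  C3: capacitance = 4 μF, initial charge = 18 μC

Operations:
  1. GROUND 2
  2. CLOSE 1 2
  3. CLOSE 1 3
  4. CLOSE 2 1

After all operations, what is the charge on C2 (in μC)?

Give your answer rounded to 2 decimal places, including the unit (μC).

Initial: C1(6μF, Q=8μC, V=1.33V), C2(1μF, Q=3μC, V=3.00V), C3(4μF, Q=18μC, V=4.50V)
Op 1: GROUND 2: Q2=0; energy lost=4.500
Op 2: CLOSE 1-2: Q_total=8.00, C_total=7.00, V=1.14; Q1=6.86, Q2=1.14; dissipated=0.762
Op 3: CLOSE 1-3: Q_total=24.86, C_total=10.00, V=2.49; Q1=14.91, Q3=9.94; dissipated=13.524
Op 4: CLOSE 2-1: Q_total=16.06, C_total=7.00, V=2.29; Q2=2.29, Q1=13.76; dissipated=0.773
Final charges: Q1=13.76, Q2=2.29, Q3=9.94

Answer: 2.29 μC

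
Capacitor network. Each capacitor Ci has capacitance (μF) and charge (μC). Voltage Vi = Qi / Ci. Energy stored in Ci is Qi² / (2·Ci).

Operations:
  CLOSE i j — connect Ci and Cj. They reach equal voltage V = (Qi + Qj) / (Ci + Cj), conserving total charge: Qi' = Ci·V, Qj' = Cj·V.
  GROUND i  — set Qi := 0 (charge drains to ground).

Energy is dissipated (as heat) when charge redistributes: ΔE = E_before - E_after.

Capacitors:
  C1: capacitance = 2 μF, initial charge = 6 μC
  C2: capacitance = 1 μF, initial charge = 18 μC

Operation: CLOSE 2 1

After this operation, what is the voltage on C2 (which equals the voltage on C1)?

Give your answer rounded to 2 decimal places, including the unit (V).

Initial: C1(2μF, Q=6μC, V=3.00V), C2(1μF, Q=18μC, V=18.00V)
Op 1: CLOSE 2-1: Q_total=24.00, C_total=3.00, V=8.00; Q2=8.00, Q1=16.00; dissipated=75.000

Answer: 8.00 V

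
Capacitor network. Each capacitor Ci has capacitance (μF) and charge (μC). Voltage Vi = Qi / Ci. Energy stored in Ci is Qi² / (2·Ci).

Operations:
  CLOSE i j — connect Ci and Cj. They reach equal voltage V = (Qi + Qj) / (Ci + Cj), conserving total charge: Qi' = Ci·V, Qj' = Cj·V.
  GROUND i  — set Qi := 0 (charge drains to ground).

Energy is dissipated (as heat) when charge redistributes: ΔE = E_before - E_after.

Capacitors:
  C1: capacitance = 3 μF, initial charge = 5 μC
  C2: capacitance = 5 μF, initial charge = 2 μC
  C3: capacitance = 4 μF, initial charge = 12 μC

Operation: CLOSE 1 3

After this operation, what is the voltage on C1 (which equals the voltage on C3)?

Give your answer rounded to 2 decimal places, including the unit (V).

Initial: C1(3μF, Q=5μC, V=1.67V), C2(5μF, Q=2μC, V=0.40V), C3(4μF, Q=12μC, V=3.00V)
Op 1: CLOSE 1-3: Q_total=17.00, C_total=7.00, V=2.43; Q1=7.29, Q3=9.71; dissipated=1.524

Answer: 2.43 V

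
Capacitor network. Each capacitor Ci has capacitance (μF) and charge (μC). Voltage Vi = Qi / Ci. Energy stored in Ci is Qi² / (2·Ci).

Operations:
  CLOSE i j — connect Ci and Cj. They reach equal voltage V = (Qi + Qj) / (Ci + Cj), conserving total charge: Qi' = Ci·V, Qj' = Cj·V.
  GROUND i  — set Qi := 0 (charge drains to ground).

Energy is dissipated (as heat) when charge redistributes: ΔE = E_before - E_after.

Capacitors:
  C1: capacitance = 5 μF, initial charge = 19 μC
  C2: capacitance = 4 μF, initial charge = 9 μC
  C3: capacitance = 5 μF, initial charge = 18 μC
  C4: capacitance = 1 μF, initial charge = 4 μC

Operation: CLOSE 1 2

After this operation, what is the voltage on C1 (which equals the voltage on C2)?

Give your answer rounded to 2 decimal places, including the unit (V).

Answer: 3.11 V

Derivation:
Initial: C1(5μF, Q=19μC, V=3.80V), C2(4μF, Q=9μC, V=2.25V), C3(5μF, Q=18μC, V=3.60V), C4(1μF, Q=4μC, V=4.00V)
Op 1: CLOSE 1-2: Q_total=28.00, C_total=9.00, V=3.11; Q1=15.56, Q2=12.44; dissipated=2.669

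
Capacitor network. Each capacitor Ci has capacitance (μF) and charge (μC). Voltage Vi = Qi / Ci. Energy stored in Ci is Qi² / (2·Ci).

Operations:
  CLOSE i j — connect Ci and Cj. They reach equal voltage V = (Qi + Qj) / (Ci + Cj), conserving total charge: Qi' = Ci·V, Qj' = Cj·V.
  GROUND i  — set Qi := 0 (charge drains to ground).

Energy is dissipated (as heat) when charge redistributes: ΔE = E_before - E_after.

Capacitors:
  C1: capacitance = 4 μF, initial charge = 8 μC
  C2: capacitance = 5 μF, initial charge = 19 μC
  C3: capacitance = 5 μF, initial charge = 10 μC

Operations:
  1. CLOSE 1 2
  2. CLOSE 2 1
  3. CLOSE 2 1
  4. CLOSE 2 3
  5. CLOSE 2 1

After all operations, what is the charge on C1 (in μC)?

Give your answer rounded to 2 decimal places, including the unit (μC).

Answer: 10.89 μC

Derivation:
Initial: C1(4μF, Q=8μC, V=2.00V), C2(5μF, Q=19μC, V=3.80V), C3(5μF, Q=10μC, V=2.00V)
Op 1: CLOSE 1-2: Q_total=27.00, C_total=9.00, V=3.00; Q1=12.00, Q2=15.00; dissipated=3.600
Op 2: CLOSE 2-1: Q_total=27.00, C_total=9.00, V=3.00; Q2=15.00, Q1=12.00; dissipated=0.000
Op 3: CLOSE 2-1: Q_total=27.00, C_total=9.00, V=3.00; Q2=15.00, Q1=12.00; dissipated=0.000
Op 4: CLOSE 2-3: Q_total=25.00, C_total=10.00, V=2.50; Q2=12.50, Q3=12.50; dissipated=1.250
Op 5: CLOSE 2-1: Q_total=24.50, C_total=9.00, V=2.72; Q2=13.61, Q1=10.89; dissipated=0.278
Final charges: Q1=10.89, Q2=13.61, Q3=12.50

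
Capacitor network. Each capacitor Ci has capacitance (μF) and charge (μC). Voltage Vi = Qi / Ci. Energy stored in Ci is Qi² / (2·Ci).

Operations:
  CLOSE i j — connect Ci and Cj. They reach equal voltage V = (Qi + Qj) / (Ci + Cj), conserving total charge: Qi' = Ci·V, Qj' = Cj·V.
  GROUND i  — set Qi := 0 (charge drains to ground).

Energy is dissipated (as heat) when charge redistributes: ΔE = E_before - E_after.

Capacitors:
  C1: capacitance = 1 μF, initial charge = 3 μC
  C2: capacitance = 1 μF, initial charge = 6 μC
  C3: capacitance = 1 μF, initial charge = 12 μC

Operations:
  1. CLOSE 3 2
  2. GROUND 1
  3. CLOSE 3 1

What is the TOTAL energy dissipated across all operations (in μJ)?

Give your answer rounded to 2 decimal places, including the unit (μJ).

Initial: C1(1μF, Q=3μC, V=3.00V), C2(1μF, Q=6μC, V=6.00V), C3(1μF, Q=12μC, V=12.00V)
Op 1: CLOSE 3-2: Q_total=18.00, C_total=2.00, V=9.00; Q3=9.00, Q2=9.00; dissipated=9.000
Op 2: GROUND 1: Q1=0; energy lost=4.500
Op 3: CLOSE 3-1: Q_total=9.00, C_total=2.00, V=4.50; Q3=4.50, Q1=4.50; dissipated=20.250
Total dissipated: 33.750 μJ

Answer: 33.75 μJ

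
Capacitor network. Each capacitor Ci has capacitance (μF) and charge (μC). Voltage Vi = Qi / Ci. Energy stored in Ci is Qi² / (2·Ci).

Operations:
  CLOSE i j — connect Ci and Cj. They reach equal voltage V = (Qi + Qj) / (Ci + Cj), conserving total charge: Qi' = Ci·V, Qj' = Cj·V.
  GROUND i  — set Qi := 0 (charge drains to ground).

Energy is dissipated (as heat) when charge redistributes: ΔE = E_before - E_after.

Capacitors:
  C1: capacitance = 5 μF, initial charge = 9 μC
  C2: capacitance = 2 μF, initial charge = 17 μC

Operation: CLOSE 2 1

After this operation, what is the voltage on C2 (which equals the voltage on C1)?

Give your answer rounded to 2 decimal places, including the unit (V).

Initial: C1(5μF, Q=9μC, V=1.80V), C2(2μF, Q=17μC, V=8.50V)
Op 1: CLOSE 2-1: Q_total=26.00, C_total=7.00, V=3.71; Q2=7.43, Q1=18.57; dissipated=32.064

Answer: 3.71 V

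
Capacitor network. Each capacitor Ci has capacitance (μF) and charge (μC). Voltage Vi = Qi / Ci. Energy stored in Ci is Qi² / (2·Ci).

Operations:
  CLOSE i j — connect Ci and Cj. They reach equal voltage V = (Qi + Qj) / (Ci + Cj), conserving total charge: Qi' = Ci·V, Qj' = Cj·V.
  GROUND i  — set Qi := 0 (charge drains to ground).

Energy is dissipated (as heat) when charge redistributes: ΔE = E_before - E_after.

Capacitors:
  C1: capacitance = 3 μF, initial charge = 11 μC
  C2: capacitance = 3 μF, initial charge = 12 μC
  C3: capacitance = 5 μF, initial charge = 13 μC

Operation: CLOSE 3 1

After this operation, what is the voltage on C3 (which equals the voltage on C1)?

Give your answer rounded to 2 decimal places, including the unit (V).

Answer: 3.00 V

Derivation:
Initial: C1(3μF, Q=11μC, V=3.67V), C2(3μF, Q=12μC, V=4.00V), C3(5μF, Q=13μC, V=2.60V)
Op 1: CLOSE 3-1: Q_total=24.00, C_total=8.00, V=3.00; Q3=15.00, Q1=9.00; dissipated=1.067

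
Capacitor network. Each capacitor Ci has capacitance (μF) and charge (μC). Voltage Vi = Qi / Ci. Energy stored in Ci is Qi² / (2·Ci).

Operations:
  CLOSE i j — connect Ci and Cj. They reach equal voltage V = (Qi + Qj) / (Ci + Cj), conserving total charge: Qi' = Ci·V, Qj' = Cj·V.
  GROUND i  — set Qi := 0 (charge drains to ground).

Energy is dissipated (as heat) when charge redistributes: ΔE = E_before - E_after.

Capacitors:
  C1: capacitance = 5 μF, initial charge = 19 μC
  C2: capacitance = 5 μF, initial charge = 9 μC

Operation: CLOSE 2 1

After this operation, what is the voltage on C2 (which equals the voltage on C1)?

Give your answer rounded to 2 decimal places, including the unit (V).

Answer: 2.80 V

Derivation:
Initial: C1(5μF, Q=19μC, V=3.80V), C2(5μF, Q=9μC, V=1.80V)
Op 1: CLOSE 2-1: Q_total=28.00, C_total=10.00, V=2.80; Q2=14.00, Q1=14.00; dissipated=5.000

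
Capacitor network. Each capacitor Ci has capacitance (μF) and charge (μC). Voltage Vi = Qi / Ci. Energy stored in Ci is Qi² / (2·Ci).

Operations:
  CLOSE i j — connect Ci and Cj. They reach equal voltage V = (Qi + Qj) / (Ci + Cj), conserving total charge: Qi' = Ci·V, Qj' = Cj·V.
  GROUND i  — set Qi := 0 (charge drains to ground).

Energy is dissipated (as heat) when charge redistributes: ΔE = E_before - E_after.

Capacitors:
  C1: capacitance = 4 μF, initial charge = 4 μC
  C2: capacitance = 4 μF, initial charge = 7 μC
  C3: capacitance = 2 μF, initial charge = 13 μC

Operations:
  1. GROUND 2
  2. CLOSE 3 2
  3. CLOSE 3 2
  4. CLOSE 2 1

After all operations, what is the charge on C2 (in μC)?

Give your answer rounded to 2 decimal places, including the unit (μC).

Initial: C1(4μF, Q=4μC, V=1.00V), C2(4μF, Q=7μC, V=1.75V), C3(2μF, Q=13μC, V=6.50V)
Op 1: GROUND 2: Q2=0; energy lost=6.125
Op 2: CLOSE 3-2: Q_total=13.00, C_total=6.00, V=2.17; Q3=4.33, Q2=8.67; dissipated=28.167
Op 3: CLOSE 3-2: Q_total=13.00, C_total=6.00, V=2.17; Q3=4.33, Q2=8.67; dissipated=0.000
Op 4: CLOSE 2-1: Q_total=12.67, C_total=8.00, V=1.58; Q2=6.33, Q1=6.33; dissipated=1.361
Final charges: Q1=6.33, Q2=6.33, Q3=4.33

Answer: 6.33 μC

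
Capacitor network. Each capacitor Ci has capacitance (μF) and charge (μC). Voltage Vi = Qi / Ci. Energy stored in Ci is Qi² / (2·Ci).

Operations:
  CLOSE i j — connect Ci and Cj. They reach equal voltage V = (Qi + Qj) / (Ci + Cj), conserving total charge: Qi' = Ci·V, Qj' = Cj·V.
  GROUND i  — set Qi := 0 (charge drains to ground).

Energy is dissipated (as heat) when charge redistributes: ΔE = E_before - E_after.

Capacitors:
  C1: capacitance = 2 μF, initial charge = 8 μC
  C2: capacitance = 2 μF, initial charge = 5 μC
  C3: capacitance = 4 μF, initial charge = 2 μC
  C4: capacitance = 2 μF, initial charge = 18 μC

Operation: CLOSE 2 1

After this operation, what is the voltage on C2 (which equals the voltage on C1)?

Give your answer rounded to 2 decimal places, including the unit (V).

Initial: C1(2μF, Q=8μC, V=4.00V), C2(2μF, Q=5μC, V=2.50V), C3(4μF, Q=2μC, V=0.50V), C4(2μF, Q=18μC, V=9.00V)
Op 1: CLOSE 2-1: Q_total=13.00, C_total=4.00, V=3.25; Q2=6.50, Q1=6.50; dissipated=1.125

Answer: 3.25 V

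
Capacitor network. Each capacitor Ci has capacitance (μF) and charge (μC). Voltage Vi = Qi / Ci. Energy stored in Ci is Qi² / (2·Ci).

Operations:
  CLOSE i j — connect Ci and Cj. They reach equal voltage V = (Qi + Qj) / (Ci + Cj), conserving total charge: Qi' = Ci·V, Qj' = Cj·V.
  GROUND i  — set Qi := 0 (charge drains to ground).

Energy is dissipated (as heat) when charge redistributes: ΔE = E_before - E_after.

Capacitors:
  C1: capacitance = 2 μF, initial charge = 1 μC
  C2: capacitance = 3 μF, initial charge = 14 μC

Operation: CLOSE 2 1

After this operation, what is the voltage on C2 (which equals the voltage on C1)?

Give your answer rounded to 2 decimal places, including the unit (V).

Answer: 3.00 V

Derivation:
Initial: C1(2μF, Q=1μC, V=0.50V), C2(3μF, Q=14μC, V=4.67V)
Op 1: CLOSE 2-1: Q_total=15.00, C_total=5.00, V=3.00; Q2=9.00, Q1=6.00; dissipated=10.417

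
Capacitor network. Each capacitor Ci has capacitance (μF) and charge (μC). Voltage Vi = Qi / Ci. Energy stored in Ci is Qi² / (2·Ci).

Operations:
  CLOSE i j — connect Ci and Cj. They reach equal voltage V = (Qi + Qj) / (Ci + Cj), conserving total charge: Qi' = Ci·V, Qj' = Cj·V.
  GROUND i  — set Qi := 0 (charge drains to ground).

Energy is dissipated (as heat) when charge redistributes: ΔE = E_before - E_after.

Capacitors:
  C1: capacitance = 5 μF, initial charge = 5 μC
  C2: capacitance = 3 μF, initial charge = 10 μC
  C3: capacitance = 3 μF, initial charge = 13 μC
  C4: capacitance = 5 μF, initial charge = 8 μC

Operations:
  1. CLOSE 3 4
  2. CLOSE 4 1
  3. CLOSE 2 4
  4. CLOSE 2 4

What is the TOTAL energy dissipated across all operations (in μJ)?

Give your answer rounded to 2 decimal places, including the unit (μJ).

Initial: C1(5μF, Q=5μC, V=1.00V), C2(3μF, Q=10μC, V=3.33V), C3(3μF, Q=13μC, V=4.33V), C4(5μF, Q=8μC, V=1.60V)
Op 1: CLOSE 3-4: Q_total=21.00, C_total=8.00, V=2.62; Q3=7.88, Q4=13.12; dissipated=7.004
Op 2: CLOSE 4-1: Q_total=18.12, C_total=10.00, V=1.81; Q4=9.06, Q1=9.06; dissipated=3.301
Op 3: CLOSE 2-4: Q_total=19.06, C_total=8.00, V=2.38; Q2=7.15, Q4=11.91; dissipated=2.168
Op 4: CLOSE 2-4: Q_total=19.06, C_total=8.00, V=2.38; Q2=7.15, Q4=11.91; dissipated=0.000
Total dissipated: 12.473 μJ

Answer: 12.47 μJ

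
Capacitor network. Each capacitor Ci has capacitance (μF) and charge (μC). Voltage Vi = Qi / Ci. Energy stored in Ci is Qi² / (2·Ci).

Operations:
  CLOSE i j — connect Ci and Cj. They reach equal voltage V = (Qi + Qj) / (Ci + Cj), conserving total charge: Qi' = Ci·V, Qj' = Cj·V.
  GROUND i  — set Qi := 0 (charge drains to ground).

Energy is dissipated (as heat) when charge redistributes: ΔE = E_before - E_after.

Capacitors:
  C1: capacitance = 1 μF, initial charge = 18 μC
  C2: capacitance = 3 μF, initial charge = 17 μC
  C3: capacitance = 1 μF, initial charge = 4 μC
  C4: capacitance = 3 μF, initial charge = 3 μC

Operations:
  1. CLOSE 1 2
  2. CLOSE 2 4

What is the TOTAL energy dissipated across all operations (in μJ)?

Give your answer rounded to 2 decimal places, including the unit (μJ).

Answer: 102.09 μJ

Derivation:
Initial: C1(1μF, Q=18μC, V=18.00V), C2(3μF, Q=17μC, V=5.67V), C3(1μF, Q=4μC, V=4.00V), C4(3μF, Q=3μC, V=1.00V)
Op 1: CLOSE 1-2: Q_total=35.00, C_total=4.00, V=8.75; Q1=8.75, Q2=26.25; dissipated=57.042
Op 2: CLOSE 2-4: Q_total=29.25, C_total=6.00, V=4.88; Q2=14.62, Q4=14.62; dissipated=45.047
Total dissipated: 102.089 μJ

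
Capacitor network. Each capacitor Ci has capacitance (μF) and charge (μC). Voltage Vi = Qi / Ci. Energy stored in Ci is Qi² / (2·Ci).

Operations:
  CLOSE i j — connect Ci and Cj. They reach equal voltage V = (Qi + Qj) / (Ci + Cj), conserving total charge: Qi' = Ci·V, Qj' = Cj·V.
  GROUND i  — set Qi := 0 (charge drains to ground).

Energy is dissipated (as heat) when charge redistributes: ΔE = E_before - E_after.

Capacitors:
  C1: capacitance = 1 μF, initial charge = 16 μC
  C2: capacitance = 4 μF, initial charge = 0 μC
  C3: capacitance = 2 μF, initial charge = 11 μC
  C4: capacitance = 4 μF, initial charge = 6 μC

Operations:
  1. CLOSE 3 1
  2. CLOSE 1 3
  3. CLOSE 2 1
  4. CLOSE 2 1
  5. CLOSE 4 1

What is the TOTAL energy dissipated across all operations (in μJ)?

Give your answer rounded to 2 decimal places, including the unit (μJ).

Initial: C1(1μF, Q=16μC, V=16.00V), C2(4μF, Q=0μC, V=0.00V), C3(2μF, Q=11μC, V=5.50V), C4(4μF, Q=6μC, V=1.50V)
Op 1: CLOSE 3-1: Q_total=27.00, C_total=3.00, V=9.00; Q3=18.00, Q1=9.00; dissipated=36.750
Op 2: CLOSE 1-3: Q_total=27.00, C_total=3.00, V=9.00; Q1=9.00, Q3=18.00; dissipated=0.000
Op 3: CLOSE 2-1: Q_total=9.00, C_total=5.00, V=1.80; Q2=7.20, Q1=1.80; dissipated=32.400
Op 4: CLOSE 2-1: Q_total=9.00, C_total=5.00, V=1.80; Q2=7.20, Q1=1.80; dissipated=0.000
Op 5: CLOSE 4-1: Q_total=7.80, C_total=5.00, V=1.56; Q4=6.24, Q1=1.56; dissipated=0.036
Total dissipated: 69.186 μJ

Answer: 69.19 μJ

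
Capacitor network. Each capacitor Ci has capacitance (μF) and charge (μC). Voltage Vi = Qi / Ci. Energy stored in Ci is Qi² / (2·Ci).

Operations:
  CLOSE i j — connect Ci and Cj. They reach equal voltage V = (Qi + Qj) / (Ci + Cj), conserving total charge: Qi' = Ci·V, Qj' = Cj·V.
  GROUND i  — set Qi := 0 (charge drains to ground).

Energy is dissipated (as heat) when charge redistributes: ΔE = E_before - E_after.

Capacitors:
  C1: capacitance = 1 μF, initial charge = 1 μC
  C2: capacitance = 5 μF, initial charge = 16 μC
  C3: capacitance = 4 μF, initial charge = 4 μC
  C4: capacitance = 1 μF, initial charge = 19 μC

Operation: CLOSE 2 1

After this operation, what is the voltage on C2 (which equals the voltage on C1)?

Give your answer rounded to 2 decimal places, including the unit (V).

Initial: C1(1μF, Q=1μC, V=1.00V), C2(5μF, Q=16μC, V=3.20V), C3(4μF, Q=4μC, V=1.00V), C4(1μF, Q=19μC, V=19.00V)
Op 1: CLOSE 2-1: Q_total=17.00, C_total=6.00, V=2.83; Q2=14.17, Q1=2.83; dissipated=2.017

Answer: 2.83 V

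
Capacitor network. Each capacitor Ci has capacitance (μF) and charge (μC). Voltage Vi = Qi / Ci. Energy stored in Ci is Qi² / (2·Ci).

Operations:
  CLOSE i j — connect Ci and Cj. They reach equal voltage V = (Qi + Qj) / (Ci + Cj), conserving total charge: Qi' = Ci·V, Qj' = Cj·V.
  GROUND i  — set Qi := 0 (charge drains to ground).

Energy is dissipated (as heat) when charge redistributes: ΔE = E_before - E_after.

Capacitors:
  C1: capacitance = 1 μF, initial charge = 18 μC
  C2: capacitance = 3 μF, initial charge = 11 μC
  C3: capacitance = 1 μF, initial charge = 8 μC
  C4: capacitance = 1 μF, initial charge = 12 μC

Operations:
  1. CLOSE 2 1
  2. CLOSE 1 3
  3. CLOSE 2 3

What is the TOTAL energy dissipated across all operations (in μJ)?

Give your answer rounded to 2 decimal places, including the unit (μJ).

Initial: C1(1μF, Q=18μC, V=18.00V), C2(3μF, Q=11μC, V=3.67V), C3(1μF, Q=8μC, V=8.00V), C4(1μF, Q=12μC, V=12.00V)
Op 1: CLOSE 2-1: Q_total=29.00, C_total=4.00, V=7.25; Q2=21.75, Q1=7.25; dissipated=77.042
Op 2: CLOSE 1-3: Q_total=15.25, C_total=2.00, V=7.62; Q1=7.62, Q3=7.62; dissipated=0.141
Op 3: CLOSE 2-3: Q_total=29.38, C_total=4.00, V=7.34; Q2=22.03, Q3=7.34; dissipated=0.053
Total dissipated: 77.235 μJ

Answer: 77.24 μJ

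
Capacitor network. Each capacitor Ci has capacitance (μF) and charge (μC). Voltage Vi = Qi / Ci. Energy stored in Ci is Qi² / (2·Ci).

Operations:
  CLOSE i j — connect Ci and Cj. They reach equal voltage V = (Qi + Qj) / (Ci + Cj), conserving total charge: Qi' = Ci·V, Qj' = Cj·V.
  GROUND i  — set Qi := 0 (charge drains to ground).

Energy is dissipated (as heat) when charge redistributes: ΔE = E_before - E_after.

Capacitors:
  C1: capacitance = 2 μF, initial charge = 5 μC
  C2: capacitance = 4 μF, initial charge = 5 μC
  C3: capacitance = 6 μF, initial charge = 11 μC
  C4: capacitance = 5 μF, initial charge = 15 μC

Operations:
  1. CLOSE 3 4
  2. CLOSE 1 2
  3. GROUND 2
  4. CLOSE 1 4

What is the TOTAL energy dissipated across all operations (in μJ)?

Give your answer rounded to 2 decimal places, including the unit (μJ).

Answer: 8.80 μJ

Derivation:
Initial: C1(2μF, Q=5μC, V=2.50V), C2(4μF, Q=5μC, V=1.25V), C3(6μF, Q=11μC, V=1.83V), C4(5μF, Q=15μC, V=3.00V)
Op 1: CLOSE 3-4: Q_total=26.00, C_total=11.00, V=2.36; Q3=14.18, Q4=11.82; dissipated=1.856
Op 2: CLOSE 1-2: Q_total=10.00, C_total=6.00, V=1.67; Q1=3.33, Q2=6.67; dissipated=1.042
Op 3: GROUND 2: Q2=0; energy lost=5.556
Op 4: CLOSE 1-4: Q_total=15.15, C_total=7.00, V=2.16; Q1=4.33, Q4=10.82; dissipated=0.347
Total dissipated: 8.800 μJ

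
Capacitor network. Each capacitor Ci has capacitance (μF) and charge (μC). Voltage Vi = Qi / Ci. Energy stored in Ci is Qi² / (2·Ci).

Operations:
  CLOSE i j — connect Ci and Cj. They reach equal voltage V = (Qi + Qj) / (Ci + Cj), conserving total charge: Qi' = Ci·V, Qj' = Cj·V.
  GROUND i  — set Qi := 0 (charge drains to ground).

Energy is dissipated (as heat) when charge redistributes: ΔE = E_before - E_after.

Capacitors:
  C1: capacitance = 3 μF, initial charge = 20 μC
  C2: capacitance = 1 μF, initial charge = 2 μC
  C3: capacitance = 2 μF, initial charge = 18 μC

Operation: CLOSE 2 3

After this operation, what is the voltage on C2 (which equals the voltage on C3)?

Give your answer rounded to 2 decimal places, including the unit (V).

Initial: C1(3μF, Q=20μC, V=6.67V), C2(1μF, Q=2μC, V=2.00V), C3(2μF, Q=18μC, V=9.00V)
Op 1: CLOSE 2-3: Q_total=20.00, C_total=3.00, V=6.67; Q2=6.67, Q3=13.33; dissipated=16.333

Answer: 6.67 V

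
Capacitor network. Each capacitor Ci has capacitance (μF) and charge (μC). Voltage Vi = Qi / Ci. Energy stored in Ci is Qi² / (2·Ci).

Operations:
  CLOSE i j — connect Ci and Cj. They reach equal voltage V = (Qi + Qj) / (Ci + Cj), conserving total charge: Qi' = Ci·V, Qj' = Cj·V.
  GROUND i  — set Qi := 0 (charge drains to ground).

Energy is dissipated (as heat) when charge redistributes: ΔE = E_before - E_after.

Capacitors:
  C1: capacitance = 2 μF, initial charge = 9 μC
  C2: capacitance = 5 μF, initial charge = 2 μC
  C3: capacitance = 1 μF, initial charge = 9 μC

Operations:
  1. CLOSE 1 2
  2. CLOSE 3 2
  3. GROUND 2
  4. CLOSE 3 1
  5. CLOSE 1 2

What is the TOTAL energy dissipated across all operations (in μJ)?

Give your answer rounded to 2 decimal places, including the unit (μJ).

Initial: C1(2μF, Q=9μC, V=4.50V), C2(5μF, Q=2μC, V=0.40V), C3(1μF, Q=9μC, V=9.00V)
Op 1: CLOSE 1-2: Q_total=11.00, C_total=7.00, V=1.57; Q1=3.14, Q2=7.86; dissipated=12.007
Op 2: CLOSE 3-2: Q_total=16.86, C_total=6.00, V=2.81; Q3=2.81, Q2=14.05; dissipated=22.993
Op 3: GROUND 2: Q2=0; energy lost=19.734
Op 4: CLOSE 3-1: Q_total=5.95, C_total=3.00, V=1.98; Q3=1.98, Q1=3.97; dissipated=0.511
Op 5: CLOSE 1-2: Q_total=3.97, C_total=7.00, V=0.57; Q1=1.13, Q2=2.83; dissipated=2.812
Total dissipated: 58.057 μJ

Answer: 58.06 μJ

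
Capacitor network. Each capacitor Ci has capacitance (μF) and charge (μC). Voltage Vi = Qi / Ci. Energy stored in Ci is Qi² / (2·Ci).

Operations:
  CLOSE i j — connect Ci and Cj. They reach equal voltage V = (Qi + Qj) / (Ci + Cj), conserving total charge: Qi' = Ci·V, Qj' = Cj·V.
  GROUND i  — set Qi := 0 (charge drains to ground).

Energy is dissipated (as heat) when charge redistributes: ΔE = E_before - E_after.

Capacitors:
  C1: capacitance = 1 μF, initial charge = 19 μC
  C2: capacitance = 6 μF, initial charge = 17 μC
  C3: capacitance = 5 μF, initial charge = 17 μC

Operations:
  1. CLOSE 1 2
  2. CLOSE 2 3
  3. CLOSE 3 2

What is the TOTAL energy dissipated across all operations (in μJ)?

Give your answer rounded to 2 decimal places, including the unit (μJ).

Answer: 116.15 μJ

Derivation:
Initial: C1(1μF, Q=19μC, V=19.00V), C2(6μF, Q=17μC, V=2.83V), C3(5μF, Q=17μC, V=3.40V)
Op 1: CLOSE 1-2: Q_total=36.00, C_total=7.00, V=5.14; Q1=5.14, Q2=30.86; dissipated=112.012
Op 2: CLOSE 2-3: Q_total=47.86, C_total=11.00, V=4.35; Q2=26.10, Q3=21.75; dissipated=4.142
Op 3: CLOSE 3-2: Q_total=47.86, C_total=11.00, V=4.35; Q3=21.75, Q2=26.10; dissipated=0.000
Total dissipated: 116.154 μJ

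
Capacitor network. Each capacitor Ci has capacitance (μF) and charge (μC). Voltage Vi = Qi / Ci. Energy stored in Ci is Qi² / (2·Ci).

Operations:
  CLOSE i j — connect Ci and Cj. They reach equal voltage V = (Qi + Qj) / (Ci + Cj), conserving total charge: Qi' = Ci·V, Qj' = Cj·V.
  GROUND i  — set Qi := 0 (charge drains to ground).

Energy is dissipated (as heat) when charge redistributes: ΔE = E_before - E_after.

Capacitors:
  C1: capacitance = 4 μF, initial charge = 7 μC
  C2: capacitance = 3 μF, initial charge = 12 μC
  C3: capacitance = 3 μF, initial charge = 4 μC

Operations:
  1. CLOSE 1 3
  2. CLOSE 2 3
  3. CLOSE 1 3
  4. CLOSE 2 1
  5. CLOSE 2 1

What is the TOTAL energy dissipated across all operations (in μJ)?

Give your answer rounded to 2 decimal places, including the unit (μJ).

Answer: 6.25 μJ

Derivation:
Initial: C1(4μF, Q=7μC, V=1.75V), C2(3μF, Q=12μC, V=4.00V), C3(3μF, Q=4μC, V=1.33V)
Op 1: CLOSE 1-3: Q_total=11.00, C_total=7.00, V=1.57; Q1=6.29, Q3=4.71; dissipated=0.149
Op 2: CLOSE 2-3: Q_total=16.71, C_total=6.00, V=2.79; Q2=8.36, Q3=8.36; dissipated=4.423
Op 3: CLOSE 1-3: Q_total=14.64, C_total=7.00, V=2.09; Q1=8.37, Q3=6.28; dissipated=1.264
Op 4: CLOSE 2-1: Q_total=16.72, C_total=7.00, V=2.39; Q2=7.17, Q1=9.56; dissipated=0.413
Op 5: CLOSE 2-1: Q_total=16.72, C_total=7.00, V=2.39; Q2=7.17, Q1=9.56; dissipated=0.000
Total dissipated: 6.249 μJ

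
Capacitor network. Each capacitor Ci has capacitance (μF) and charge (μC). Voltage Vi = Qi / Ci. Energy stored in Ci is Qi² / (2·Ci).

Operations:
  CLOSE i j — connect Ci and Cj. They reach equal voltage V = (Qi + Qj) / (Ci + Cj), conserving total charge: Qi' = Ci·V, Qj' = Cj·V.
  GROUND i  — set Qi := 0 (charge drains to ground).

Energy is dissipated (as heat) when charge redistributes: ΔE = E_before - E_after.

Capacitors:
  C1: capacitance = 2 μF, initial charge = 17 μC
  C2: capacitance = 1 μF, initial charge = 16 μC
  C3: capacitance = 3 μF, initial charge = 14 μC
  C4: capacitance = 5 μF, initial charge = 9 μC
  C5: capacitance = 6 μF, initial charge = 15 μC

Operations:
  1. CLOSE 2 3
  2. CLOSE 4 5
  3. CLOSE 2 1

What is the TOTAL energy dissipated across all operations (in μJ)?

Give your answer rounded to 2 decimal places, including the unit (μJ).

Initial: C1(2μF, Q=17μC, V=8.50V), C2(1μF, Q=16μC, V=16.00V), C3(3μF, Q=14μC, V=4.67V), C4(5μF, Q=9μC, V=1.80V), C5(6μF, Q=15μC, V=2.50V)
Op 1: CLOSE 2-3: Q_total=30.00, C_total=4.00, V=7.50; Q2=7.50, Q3=22.50; dissipated=48.167
Op 2: CLOSE 4-5: Q_total=24.00, C_total=11.00, V=2.18; Q4=10.91, Q5=13.09; dissipated=0.668
Op 3: CLOSE 2-1: Q_total=24.50, C_total=3.00, V=8.17; Q2=8.17, Q1=16.33; dissipated=0.333
Total dissipated: 49.168 μJ

Answer: 49.17 μJ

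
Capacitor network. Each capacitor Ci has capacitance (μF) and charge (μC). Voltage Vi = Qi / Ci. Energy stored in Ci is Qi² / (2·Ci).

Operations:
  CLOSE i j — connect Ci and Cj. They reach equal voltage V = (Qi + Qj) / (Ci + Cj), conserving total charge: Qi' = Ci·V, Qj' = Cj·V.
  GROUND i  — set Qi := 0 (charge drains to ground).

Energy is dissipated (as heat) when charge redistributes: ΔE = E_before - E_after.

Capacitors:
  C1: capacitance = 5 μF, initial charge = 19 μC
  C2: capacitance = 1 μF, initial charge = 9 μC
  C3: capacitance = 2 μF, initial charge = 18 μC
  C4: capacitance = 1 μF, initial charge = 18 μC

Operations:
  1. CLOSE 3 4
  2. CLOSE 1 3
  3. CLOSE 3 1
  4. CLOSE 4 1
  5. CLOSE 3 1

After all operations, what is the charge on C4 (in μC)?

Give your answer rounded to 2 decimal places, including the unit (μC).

Initial: C1(5μF, Q=19μC, V=3.80V), C2(1μF, Q=9μC, V=9.00V), C3(2μF, Q=18μC, V=9.00V), C4(1μF, Q=18μC, V=18.00V)
Op 1: CLOSE 3-4: Q_total=36.00, C_total=3.00, V=12.00; Q3=24.00, Q4=12.00; dissipated=27.000
Op 2: CLOSE 1-3: Q_total=43.00, C_total=7.00, V=6.14; Q1=30.71, Q3=12.29; dissipated=48.029
Op 3: CLOSE 3-1: Q_total=43.00, C_total=7.00, V=6.14; Q3=12.29, Q1=30.71; dissipated=0.000
Op 4: CLOSE 4-1: Q_total=42.71, C_total=6.00, V=7.12; Q4=7.12, Q1=35.60; dissipated=14.294
Op 5: CLOSE 3-1: Q_total=47.88, C_total=7.00, V=6.84; Q3=13.68, Q1=34.20; dissipated=0.681
Final charges: Q1=34.20, Q2=9.00, Q3=13.68, Q4=7.12

Answer: 7.12 μC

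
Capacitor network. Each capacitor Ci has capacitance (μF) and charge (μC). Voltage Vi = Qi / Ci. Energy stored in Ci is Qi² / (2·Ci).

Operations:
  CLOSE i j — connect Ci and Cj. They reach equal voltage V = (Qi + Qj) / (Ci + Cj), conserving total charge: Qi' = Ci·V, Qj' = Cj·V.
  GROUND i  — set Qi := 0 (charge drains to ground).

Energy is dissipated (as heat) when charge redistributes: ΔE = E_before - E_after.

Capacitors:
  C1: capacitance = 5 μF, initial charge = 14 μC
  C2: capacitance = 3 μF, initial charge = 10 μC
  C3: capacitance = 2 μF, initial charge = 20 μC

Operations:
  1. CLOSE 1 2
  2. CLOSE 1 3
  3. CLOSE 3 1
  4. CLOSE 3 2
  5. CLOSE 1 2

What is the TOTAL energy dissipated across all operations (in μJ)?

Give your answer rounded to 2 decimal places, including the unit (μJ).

Answer: 39.02 μJ

Derivation:
Initial: C1(5μF, Q=14μC, V=2.80V), C2(3μF, Q=10μC, V=3.33V), C3(2μF, Q=20μC, V=10.00V)
Op 1: CLOSE 1-2: Q_total=24.00, C_total=8.00, V=3.00; Q1=15.00, Q2=9.00; dissipated=0.267
Op 2: CLOSE 1-3: Q_total=35.00, C_total=7.00, V=5.00; Q1=25.00, Q3=10.00; dissipated=35.000
Op 3: CLOSE 3-1: Q_total=35.00, C_total=7.00, V=5.00; Q3=10.00, Q1=25.00; dissipated=0.000
Op 4: CLOSE 3-2: Q_total=19.00, C_total=5.00, V=3.80; Q3=7.60, Q2=11.40; dissipated=2.400
Op 5: CLOSE 1-2: Q_total=36.40, C_total=8.00, V=4.55; Q1=22.75, Q2=13.65; dissipated=1.350
Total dissipated: 39.017 μJ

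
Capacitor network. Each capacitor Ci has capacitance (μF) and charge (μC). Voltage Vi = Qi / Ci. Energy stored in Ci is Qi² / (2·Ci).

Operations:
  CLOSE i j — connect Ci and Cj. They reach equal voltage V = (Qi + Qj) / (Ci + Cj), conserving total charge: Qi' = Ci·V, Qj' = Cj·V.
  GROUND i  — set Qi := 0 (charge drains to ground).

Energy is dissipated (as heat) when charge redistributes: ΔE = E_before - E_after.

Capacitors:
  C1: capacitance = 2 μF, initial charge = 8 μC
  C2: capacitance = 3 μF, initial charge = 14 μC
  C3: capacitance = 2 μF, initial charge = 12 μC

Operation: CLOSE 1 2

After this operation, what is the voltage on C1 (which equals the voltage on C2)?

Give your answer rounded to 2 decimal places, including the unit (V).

Initial: C1(2μF, Q=8μC, V=4.00V), C2(3μF, Q=14μC, V=4.67V), C3(2μF, Q=12μC, V=6.00V)
Op 1: CLOSE 1-2: Q_total=22.00, C_total=5.00, V=4.40; Q1=8.80, Q2=13.20; dissipated=0.267

Answer: 4.40 V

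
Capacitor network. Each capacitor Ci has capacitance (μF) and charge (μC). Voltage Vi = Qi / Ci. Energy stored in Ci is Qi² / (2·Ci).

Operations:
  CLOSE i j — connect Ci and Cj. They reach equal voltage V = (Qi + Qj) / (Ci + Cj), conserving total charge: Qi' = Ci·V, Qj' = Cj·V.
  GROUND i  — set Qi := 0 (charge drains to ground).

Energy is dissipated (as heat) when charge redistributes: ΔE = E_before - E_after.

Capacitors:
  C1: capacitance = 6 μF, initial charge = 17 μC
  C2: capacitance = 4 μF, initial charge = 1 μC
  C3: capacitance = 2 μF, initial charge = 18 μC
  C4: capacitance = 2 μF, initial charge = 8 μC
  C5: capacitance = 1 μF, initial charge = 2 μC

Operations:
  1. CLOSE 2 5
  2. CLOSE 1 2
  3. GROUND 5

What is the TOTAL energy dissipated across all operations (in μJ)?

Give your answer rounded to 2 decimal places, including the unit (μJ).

Initial: C1(6μF, Q=17μC, V=2.83V), C2(4μF, Q=1μC, V=0.25V), C3(2μF, Q=18μC, V=9.00V), C4(2μF, Q=8μC, V=4.00V), C5(1μF, Q=2μC, V=2.00V)
Op 1: CLOSE 2-5: Q_total=3.00, C_total=5.00, V=0.60; Q2=2.40, Q5=0.60; dissipated=1.225
Op 2: CLOSE 1-2: Q_total=19.40, C_total=10.00, V=1.94; Q1=11.64, Q2=7.76; dissipated=5.985
Op 3: GROUND 5: Q5=0; energy lost=0.180
Total dissipated: 7.390 μJ

Answer: 7.39 μJ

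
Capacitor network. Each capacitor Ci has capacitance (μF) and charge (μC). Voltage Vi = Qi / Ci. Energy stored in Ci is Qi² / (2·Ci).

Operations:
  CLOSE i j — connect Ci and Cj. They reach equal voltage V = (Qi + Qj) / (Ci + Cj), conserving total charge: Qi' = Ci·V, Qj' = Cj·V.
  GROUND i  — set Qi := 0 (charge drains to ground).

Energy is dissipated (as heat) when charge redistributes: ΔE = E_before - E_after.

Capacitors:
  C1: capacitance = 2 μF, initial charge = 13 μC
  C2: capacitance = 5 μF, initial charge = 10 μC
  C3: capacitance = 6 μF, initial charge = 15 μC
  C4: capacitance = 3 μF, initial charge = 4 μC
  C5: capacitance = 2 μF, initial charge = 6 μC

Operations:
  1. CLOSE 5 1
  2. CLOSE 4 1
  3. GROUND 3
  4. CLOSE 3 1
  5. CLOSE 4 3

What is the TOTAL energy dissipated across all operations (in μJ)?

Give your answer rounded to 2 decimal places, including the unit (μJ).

Answer: 41.45 μJ

Derivation:
Initial: C1(2μF, Q=13μC, V=6.50V), C2(5μF, Q=10μC, V=2.00V), C3(6μF, Q=15μC, V=2.50V), C4(3μF, Q=4μC, V=1.33V), C5(2μF, Q=6μC, V=3.00V)
Op 1: CLOSE 5-1: Q_total=19.00, C_total=4.00, V=4.75; Q5=9.50, Q1=9.50; dissipated=6.125
Op 2: CLOSE 4-1: Q_total=13.50, C_total=5.00, V=2.70; Q4=8.10, Q1=5.40; dissipated=7.004
Op 3: GROUND 3: Q3=0; energy lost=18.750
Op 4: CLOSE 3-1: Q_total=5.40, C_total=8.00, V=0.68; Q3=4.05, Q1=1.35; dissipated=5.468
Op 5: CLOSE 4-3: Q_total=12.15, C_total=9.00, V=1.35; Q4=4.05, Q3=8.10; dissipated=4.101
Total dissipated: 41.447 μJ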